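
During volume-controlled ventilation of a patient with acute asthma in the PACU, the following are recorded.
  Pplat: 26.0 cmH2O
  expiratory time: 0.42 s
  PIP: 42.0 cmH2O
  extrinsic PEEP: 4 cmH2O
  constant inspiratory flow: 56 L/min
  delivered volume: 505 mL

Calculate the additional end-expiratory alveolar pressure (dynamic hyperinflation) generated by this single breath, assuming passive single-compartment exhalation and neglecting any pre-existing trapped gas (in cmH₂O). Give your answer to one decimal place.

Flow: 56 L/min ÷ 60 = 0.9333 L/s.
R = (PIP − Pplat)/V̇ = (42.0 − 26.0) / 0.9333 = 16.0/0.9333 = 17.143 cmH2O·s/L.
C = Vt/(Pplat − PEEP) = 505.0 / (26.0 − 4) = 505.0/22.0 = 22.955 mL/cmH2O.
τ = R × C = 17.143 × 0.02296 L/cmH2O = 0.3936 s.
Fraction remaining = e^(−Te/τ) = e^(−0.42/0.3936) = 0.344; trapped volume = 505.0 × 0.344 = 173.72 mL.
Additional alveolar pressure from trapping ≈ V_trapped / C = 173.72 / 22.955 = 7.568 cmH2O.

7.6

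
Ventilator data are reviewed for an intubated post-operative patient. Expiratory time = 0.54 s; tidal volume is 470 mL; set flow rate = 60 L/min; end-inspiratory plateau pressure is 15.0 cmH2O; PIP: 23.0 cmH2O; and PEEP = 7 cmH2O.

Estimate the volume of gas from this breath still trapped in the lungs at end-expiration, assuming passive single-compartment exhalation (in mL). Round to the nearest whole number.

149

Flow: 60 L/min ÷ 60 = 1 L/s.
R = (PIP − Pplat)/V̇ = (23.0 − 15.0) / 1 = 8.0/1 = 8.0 cmH2O·s/L.
C = Vt/(Pplat − PEEP) = 470.0 / (15.0 − 7) = 470.0/8.0 = 58.75 mL/cmH2O.
τ = R × C = 8.0 × 0.05875 L/cmH2O = 0.47 s.
Fraction remaining = e^(−Te/τ) = e^(−0.54/0.47) = 0.317.
Trapped volume = 470.0 × 0.317 = 148.99 mL.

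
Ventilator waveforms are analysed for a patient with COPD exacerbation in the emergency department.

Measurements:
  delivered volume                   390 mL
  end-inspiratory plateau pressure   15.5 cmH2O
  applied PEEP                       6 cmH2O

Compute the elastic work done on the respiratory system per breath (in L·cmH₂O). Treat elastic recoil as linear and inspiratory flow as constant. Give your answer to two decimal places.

Elastic work ≈ ½ × (Pplat − PEEP) × Vt = 0.5 × (15.5 − 6) × 0.390 L = 0.5 × 9.5 × 0.390 = 1.853 L·cmH2O.

1.85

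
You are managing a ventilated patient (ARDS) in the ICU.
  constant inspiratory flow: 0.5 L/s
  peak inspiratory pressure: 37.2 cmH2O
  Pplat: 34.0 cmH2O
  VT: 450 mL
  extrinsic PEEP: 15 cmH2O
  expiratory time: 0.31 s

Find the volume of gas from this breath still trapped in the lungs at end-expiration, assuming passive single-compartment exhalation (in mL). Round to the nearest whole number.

R = (PIP − Pplat)/V̇ = (37.2 − 34.0) / 0.5 = 3.2/0.5 = 6.4 cmH2O·s/L.
C = Vt/(Pplat − PEEP) = 450.0 / (34.0 − 15) = 450.0/19.0 = 23.684 mL/cmH2O.
τ = R × C = 6.4 × 0.02368 L/cmH2O = 0.1516 s.
Fraction remaining = e^(−Te/τ) = e^(−0.31/0.1516) = 0.1294.
Trapped volume = 450.0 × 0.1294 = 58.23 mL.

58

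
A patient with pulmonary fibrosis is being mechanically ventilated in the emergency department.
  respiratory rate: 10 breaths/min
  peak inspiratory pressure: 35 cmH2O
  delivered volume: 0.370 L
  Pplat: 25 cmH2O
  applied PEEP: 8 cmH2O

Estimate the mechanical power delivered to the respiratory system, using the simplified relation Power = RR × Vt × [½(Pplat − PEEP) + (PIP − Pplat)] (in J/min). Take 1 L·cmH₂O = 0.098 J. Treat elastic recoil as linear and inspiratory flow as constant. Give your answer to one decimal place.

Per-breath work = Vt × [½(Pplat−PEEP) + (PIP−Pplat)] = 0.370 × [0.5×17.0 + 10.0] = 0.370 × 18.5 = 6.845 L·cmH2O.
Power = 10 × 6.845 = 68.45 L·cmH2O/min.
× 0.098 J/(L·cmH2O) → 6.708 J/min.

6.7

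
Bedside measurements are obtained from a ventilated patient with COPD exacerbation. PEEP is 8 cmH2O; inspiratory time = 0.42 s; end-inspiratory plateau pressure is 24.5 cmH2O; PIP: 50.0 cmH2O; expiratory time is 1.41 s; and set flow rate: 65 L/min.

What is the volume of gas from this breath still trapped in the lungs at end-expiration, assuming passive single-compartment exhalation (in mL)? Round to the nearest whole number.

Flow: 65 L/min ÷ 60 = 1.0833 L/s.
Vt = flow × Ti = 1.0833 L/s × 0.42 s × 1000 mL/L = 454.99 mL.
R = (PIP − Pplat)/V̇ = (50.0 − 24.5) / 1.0833 = 25.5/1.0833 = 23.539 cmH2O·s/L.
C = Vt/(Pplat − PEEP) = 454.99 / (24.5 − 8) = 454.99/16.5 = 27.575 mL/cmH2O.
τ = R × C = 23.539 × 0.02758 L/cmH2O = 0.6492 s.
Fraction remaining = e^(−Te/τ) = e^(−1.41/0.6492) = 0.114.
Trapped volume = 454.99 × 0.114 = 51.869 mL.

52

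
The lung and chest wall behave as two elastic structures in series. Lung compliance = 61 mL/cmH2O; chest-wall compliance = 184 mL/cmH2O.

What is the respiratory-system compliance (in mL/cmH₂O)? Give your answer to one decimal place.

Lung and chest wall are elastances in series: 1/Crs = 1/CL + 1/Ccw.
1/Crs = 1/61 + 1/184 = 0.02183.
Crs = 45.809 mL/cmH2O.

45.8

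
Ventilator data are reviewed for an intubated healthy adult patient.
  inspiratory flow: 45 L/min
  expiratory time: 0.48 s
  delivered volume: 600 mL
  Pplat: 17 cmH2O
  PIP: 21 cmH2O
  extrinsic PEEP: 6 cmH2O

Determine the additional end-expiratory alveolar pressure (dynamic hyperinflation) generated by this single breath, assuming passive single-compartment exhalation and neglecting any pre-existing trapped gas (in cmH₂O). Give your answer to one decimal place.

Flow: 45 L/min ÷ 60 = 0.75 L/s.
R = (PIP − Pplat)/V̇ = (21 − 17) / 0.75 = 4.0/0.75 = 5.333 cmH2O·s/L.
C = Vt/(Pplat − PEEP) = 600.0 / (17 − 6) = 600.0/11.0 = 54.545 mL/cmH2O.
τ = R × C = 5.333 × 0.05455 L/cmH2O = 0.2909 s.
Fraction remaining = e^(−Te/τ) = e^(−0.48/0.2909) = 0.192; trapped volume = 600.0 × 0.192 = 115.2 mL.
Additional alveolar pressure from trapping ≈ V_trapped / C = 115.2 / 54.545 = 2.112 cmH2O.

2.1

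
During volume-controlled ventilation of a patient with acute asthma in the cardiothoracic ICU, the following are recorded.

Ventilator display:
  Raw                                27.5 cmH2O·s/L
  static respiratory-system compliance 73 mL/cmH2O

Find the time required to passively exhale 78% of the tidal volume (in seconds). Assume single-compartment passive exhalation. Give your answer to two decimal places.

τ = R × C = 27.5 × 73 mL/cmH2O = 27.5 × 0.073 L/cmH2O = 2.008 s.
Exhaled fraction f = 1 − e^(−t/τ) → t = −τ·ln(1 − f) = −2.008·ln(0.22) = 3.04 s.

3.04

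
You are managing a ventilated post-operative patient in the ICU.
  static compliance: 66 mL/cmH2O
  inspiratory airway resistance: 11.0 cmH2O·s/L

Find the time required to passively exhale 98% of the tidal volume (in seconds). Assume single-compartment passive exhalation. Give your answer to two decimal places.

2.84

τ = R × C = 11.0 × 66 mL/cmH2O = 11.0 × 0.066 L/cmH2O = 0.726 s.
Exhaled fraction f = 1 − e^(−t/τ) → t = −τ·ln(1 − f) = −0.726·ln(0.02) = 2.84 s.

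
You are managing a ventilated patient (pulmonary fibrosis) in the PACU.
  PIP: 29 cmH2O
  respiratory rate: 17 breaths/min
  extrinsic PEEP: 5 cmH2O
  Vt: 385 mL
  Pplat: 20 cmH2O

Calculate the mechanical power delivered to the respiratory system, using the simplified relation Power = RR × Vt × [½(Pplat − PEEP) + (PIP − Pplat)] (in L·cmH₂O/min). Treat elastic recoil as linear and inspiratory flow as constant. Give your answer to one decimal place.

Per-breath work = Vt × [½(Pplat−PEEP) + (PIP−Pplat)] = 0.385 × [0.5×15.0 + 9.0] = 0.385 × 16.5 = 6.353 L·cmH2O.
Power = 17 × 6.353 = 108.0 L·cmH2O/min.

108.0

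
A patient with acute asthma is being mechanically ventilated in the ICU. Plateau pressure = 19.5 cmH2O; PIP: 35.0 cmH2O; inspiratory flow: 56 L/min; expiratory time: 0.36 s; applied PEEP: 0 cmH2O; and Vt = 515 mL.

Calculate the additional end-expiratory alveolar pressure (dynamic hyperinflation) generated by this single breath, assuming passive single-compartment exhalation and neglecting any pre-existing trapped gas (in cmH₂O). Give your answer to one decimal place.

8.6

Flow: 56 L/min ÷ 60 = 0.9333 L/s.
R = (PIP − Pplat)/V̇ = (35.0 − 19.5) / 0.9333 = 15.5/0.9333 = 16.608 cmH2O·s/L.
C = Vt/(Pplat − PEEP) = 515.0 / (19.5 − 0) = 515.0/19.5 = 26.41 mL/cmH2O.
τ = R × C = 16.608 × 0.02641 L/cmH2O = 0.4386 s.
Fraction remaining = e^(−Te/τ) = e^(−0.36/0.4386) = 0.4401; trapped volume = 515.0 × 0.4401 = 226.65 mL.
Additional alveolar pressure from trapping ≈ V_trapped / C = 226.65 / 26.41 = 8.582 cmH2O.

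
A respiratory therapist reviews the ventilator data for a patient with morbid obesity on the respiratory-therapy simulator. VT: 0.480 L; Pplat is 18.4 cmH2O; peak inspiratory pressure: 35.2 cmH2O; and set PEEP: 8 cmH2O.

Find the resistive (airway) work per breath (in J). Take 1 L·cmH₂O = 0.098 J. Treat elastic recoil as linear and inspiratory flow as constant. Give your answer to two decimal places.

With constant inspiratory flow the resistive pressure is constant at PIP − Pplat = 35.2 − 18.4 = 16.8 cmH2O, so resistive work = 16.8 × 0.480 = 8.064 L·cmH2O.
× 0.098 J/(L·cmH2O) → 0.7903 J.

0.79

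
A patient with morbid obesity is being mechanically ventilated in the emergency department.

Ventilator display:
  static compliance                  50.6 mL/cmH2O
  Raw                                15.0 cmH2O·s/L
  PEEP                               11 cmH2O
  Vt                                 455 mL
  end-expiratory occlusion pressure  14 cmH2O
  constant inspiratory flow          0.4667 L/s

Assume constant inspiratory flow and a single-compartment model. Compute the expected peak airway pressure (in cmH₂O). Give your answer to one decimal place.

Total PEEP = 14 cmH2O (set 11 + intrinsic 3); this is the baseline alveolar pressure.
Equation of motion (constant flow): PIP = Vt/C + R·V̇ + PEEP.
PIP = 455/50.6 + 15.0×0.4667 + 14 = 8.992 + 7.001 + 14 = 29.993 cmH2O.

30.0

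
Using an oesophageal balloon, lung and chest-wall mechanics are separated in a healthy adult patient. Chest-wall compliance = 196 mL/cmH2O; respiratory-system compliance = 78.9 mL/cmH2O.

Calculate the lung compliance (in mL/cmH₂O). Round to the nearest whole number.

1/CL = 1/Crs − 1/Ccw.
1/CL = 1/78.9 − 1/196 = 0.007572.
CL = 132.07 mL/cmH2O.

132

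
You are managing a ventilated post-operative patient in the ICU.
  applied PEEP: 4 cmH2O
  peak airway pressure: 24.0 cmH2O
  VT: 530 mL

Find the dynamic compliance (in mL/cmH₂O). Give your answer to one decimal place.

26.5

Dynamic compliance = Vt / (PIP − PEEP) = 530 / (24.0 − 4) = 530 / 20.0 = 26.5 mL/cmH2O.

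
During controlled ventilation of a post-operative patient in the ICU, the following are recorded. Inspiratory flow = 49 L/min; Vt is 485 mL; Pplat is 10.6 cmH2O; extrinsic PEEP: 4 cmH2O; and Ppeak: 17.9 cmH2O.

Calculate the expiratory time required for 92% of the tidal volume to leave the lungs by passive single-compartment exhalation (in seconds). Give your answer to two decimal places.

Flow: 49 L/min ÷ 60 = 0.8167 L/s.
R = (PIP − Pplat)/V̇ = (17.9 − 10.6) / 0.8167 = 7.3/0.8167 = 8.938 cmH2O·s/L.
C = Vt/(Pplat − PEEP) = 485.0 / (10.6 − 4) = 485.0/6.6 = 73.485 mL/cmH2O.
τ = R × C = 8.938 × 0.07349 L/cmH2O = 0.6569 s.
t = −τ·ln(1 − 0.92) = −0.6569·ln(0.08) = 1.659 s.

1.66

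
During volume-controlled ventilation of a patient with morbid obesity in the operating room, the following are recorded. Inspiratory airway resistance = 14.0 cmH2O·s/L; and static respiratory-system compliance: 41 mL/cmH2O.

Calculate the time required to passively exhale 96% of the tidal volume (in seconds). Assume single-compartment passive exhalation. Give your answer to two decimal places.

τ = R × C = 14.0 × 41 mL/cmH2O = 14.0 × 0.041 L/cmH2O = 0.574 s.
Exhaled fraction f = 1 − e^(−t/τ) → t = −τ·ln(1 − f) = −0.574·ln(0.04) = 1.848 s.

1.85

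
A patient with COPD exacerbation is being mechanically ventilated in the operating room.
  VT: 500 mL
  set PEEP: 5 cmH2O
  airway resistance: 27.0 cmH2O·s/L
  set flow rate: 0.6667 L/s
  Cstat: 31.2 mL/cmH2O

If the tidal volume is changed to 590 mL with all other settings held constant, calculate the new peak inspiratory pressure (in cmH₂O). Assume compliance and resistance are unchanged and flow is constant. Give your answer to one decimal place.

PIP = Vt/C + R·V̇ + PEEP (constant-flow equation of motion).
Only the elastic term changes: ΔPIP = ΔVt / C = (590 − 500) / 31.2 = 2.885 cmH2O.
Original PIP = 500/31.2 + 27.0×0.6667 + 5 = 39.027 cmH2O; new PIP = 39.027 + (2.885) = 41.912 cmH2O.

41.9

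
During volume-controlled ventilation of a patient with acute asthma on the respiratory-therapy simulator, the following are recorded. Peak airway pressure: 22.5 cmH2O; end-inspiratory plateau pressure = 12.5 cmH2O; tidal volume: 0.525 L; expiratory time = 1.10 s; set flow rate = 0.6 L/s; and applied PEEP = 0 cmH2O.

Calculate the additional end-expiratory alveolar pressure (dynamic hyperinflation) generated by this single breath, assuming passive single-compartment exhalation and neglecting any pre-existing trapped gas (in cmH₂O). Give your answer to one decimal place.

R = (PIP − Pplat)/V̇ = (22.5 − 12.5) / 0.6 = 10.0/0.6 = 16.667 cmH2O·s/L.
C = Vt/(Pplat − PEEP) = 525.0 / (12.5 − 0) = 525.0/12.5 = 42.0 mL/cmH2O.
τ = R × C = 16.667 × 0.042 L/cmH2O = 0.7 s.
Fraction remaining = e^(−Te/τ) = e^(−1.10/0.7) = 0.2077; trapped volume = 525.0 × 0.2077 = 109.04 mL.
Additional alveolar pressure from trapping ≈ V_trapped / C = 109.04 / 42.0 = 2.596 cmH2O.

2.6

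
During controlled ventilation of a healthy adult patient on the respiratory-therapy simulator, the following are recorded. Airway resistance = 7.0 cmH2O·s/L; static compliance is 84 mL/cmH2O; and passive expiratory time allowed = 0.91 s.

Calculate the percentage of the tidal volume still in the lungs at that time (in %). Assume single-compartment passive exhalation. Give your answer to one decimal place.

21.3

τ = R × C = 7.0 × 84 mL/cmH2O = 7.0 × 0.084 L/cmH2O = 0.588 s.
Passive exhalation: V(t)/V₀ = e^(−t/τ) = e^(−0.91/0.588) = 0.2128.
Fraction remaining = 0.2128 → 21.28%.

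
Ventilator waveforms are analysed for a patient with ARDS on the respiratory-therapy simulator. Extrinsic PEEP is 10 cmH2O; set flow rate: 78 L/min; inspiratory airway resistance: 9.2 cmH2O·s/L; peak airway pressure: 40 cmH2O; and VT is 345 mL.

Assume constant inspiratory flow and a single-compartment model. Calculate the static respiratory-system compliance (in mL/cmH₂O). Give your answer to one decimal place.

Flow: 78 L/min ÷ 60 = 1.3 L/s.
Equation of motion (constant flow): PIP = Vt/C + R·V̇ + PEEP.
Vt/C = PIP − R·V̇ − PEEP = 40 − 9.2×1.3 − 10 = 40 − 11.96 − 10 = 18.04 cmH2O.
C = Vt / 18.04 = 345 / 18.04 = 19.124 mL/cmH2O.

19.1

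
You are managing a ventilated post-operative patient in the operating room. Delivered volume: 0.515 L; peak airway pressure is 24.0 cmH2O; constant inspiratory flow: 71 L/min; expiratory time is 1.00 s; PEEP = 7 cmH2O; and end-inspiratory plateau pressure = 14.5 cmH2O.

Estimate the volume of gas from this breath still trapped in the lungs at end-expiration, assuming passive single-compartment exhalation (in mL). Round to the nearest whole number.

Flow: 71 L/min ÷ 60 = 1.1833 L/s.
R = (PIP − Pplat)/V̇ = (24.0 − 14.5) / 1.1833 = 9.5/1.1833 = 8.028 cmH2O·s/L.
C = Vt/(Pplat − PEEP) = 515.0 / (14.5 − 7) = 515.0/7.5 = 68.667 mL/cmH2O.
τ = R × C = 8.028 × 0.06867 L/cmH2O = 0.5513 s.
Fraction remaining = e^(−Te/τ) = e^(−1.00/0.5513) = 0.163.
Trapped volume = 515.0 × 0.163 = 83.945 mL.

84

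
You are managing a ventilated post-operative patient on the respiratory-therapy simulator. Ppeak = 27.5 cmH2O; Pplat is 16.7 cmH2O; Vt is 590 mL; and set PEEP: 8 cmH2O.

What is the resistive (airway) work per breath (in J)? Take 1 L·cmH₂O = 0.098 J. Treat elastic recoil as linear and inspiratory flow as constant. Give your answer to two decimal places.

0.62

With constant inspiratory flow the resistive pressure is constant at PIP − Pplat = 27.5 − 16.7 = 10.8 cmH2O, so resistive work = 10.8 × 0.590 = 6.372 L·cmH2O.
× 0.098 J/(L·cmH2O) → 0.6245 J.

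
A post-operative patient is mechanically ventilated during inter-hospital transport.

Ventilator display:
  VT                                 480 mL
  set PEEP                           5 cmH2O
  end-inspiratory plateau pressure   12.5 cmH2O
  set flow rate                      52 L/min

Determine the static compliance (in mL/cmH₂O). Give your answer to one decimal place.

64.0

Cstat = Vt / (Pplat − PEEP) = 480 / (12.5 − 5) = 480 / 7.5 = 64.0 mL/cmH2O.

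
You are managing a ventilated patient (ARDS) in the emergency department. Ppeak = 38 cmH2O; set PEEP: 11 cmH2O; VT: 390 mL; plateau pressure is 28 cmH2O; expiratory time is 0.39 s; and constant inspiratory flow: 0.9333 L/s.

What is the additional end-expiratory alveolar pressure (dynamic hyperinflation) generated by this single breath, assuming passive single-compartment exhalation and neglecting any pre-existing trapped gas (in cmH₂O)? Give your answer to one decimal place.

R = (PIP − Pplat)/V̇ = (38 − 28) / 0.9333 = 10.0/0.9333 = 10.715 cmH2O·s/L.
C = Vt/(Pplat − PEEP) = 390.0 / (28 − 11) = 390.0/17.0 = 22.941 mL/cmH2O.
τ = R × C = 10.715 × 0.02294 L/cmH2O = 0.2458 s.
Fraction remaining = e^(−Te/τ) = e^(−0.39/0.2458) = 0.2046; trapped volume = 390.0 × 0.2046 = 79.794 mL.
Additional alveolar pressure from trapping ≈ V_trapped / C = 79.794 / 22.941 = 3.478 cmH2O.

3.5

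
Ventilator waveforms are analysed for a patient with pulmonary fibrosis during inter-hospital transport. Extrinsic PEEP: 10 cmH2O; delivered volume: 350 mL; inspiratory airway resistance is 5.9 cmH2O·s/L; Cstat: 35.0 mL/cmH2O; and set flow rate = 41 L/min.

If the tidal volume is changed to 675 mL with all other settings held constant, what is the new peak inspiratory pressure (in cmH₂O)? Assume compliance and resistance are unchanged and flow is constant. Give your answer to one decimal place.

33.3

Flow: 41 L/min ÷ 60 = 0.6833 L/s.
PIP = Vt/C + R·V̇ + PEEP (constant-flow equation of motion).
Only the elastic term changes: ΔPIP = ΔVt / C = (675 − 350) / 35.0 = 9.286 cmH2O.
Original PIP = 350/35.0 + 5.9×0.6833 + 10 = 24.031 cmH2O; new PIP = 24.031 + (9.286) = 33.317 cmH2O.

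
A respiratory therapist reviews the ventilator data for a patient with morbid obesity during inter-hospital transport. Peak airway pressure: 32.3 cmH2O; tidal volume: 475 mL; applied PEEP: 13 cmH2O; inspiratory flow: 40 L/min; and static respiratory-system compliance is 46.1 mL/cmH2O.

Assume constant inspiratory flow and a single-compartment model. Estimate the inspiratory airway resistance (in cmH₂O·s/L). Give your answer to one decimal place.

13.5

Flow: 40 L/min ÷ 60 = 0.6667 L/s.
Equation of motion (constant flow): PIP = Vt/C + R·V̇ + PEEP.
R·V̇ = PIP − Vt/C − PEEP = 32.3 − 475/46.1 − 13 = 32.3 − 10.304 − 13 = 8.996 cmH2O.
R = 8.996 / 0.6667 = 13.493 cmH2O·s/L.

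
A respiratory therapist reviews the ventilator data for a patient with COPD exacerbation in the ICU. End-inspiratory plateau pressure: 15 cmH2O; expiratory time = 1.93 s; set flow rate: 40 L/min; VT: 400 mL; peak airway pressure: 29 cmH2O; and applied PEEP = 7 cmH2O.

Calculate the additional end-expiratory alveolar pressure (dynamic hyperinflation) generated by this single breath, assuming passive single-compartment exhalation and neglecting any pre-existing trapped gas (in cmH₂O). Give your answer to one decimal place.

1.3

Flow: 40 L/min ÷ 60 = 0.6667 L/s.
R = (PIP − Pplat)/V̇ = (29 − 15) / 0.6667 = 14.0/0.6667 = 20.999 cmH2O·s/L.
C = Vt/(Pplat − PEEP) = 400.0 / (15 − 7) = 400.0/8.0 = 50.0 mL/cmH2O.
τ = R × C = 20.999 × 0.05 L/cmH2O = 1.05 s.
Fraction remaining = e^(−Te/τ) = e^(−1.93/1.05) = 0.1591; trapped volume = 400.0 × 0.1591 = 63.64 mL.
Additional alveolar pressure from trapping ≈ V_trapped / C = 63.64 / 50.0 = 1.273 cmH2O.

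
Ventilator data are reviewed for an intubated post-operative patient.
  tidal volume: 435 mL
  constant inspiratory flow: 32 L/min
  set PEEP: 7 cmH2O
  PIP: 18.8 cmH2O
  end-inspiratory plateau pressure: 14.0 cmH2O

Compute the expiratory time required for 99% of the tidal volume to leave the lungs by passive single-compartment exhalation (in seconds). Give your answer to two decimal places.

Flow: 32 L/min ÷ 60 = 0.5333 L/s.
R = (PIP − Pplat)/V̇ = (18.8 − 14.0) / 0.5333 = 4.8/0.5333 = 9.001 cmH2O·s/L.
C = Vt/(Pplat − PEEP) = 435.0 / (14.0 − 7) = 435.0/7.0 = 62.143 mL/cmH2O.
τ = R × C = 9.001 × 0.06214 L/cmH2O = 0.5593 s.
t = −τ·ln(1 − 0.99) = −0.5593·ln(0.01) = 2.576 s.

2.58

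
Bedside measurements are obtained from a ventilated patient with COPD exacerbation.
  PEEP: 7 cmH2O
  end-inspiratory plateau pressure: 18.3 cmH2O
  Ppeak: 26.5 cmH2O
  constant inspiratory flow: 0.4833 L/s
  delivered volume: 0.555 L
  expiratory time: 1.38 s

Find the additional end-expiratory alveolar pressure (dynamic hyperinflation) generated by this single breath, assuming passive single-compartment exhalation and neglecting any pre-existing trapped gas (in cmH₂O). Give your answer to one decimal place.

2.2

R = (PIP − Pplat)/V̇ = (26.5 − 18.3) / 0.4833 = 8.2/0.4833 = 16.967 cmH2O·s/L.
C = Vt/(Pplat − PEEP) = 555.0 / (18.3 − 7) = 555.0/11.3 = 49.115 mL/cmH2O.
τ = R × C = 16.967 × 0.04912 L/cmH2O = 0.8334 s.
Fraction remaining = e^(−Te/τ) = e^(−1.38/0.8334) = 0.1909; trapped volume = 555.0 × 0.1909 = 105.95 mL.
Additional alveolar pressure from trapping ≈ V_trapped / C = 105.95 / 49.115 = 2.157 cmH2O.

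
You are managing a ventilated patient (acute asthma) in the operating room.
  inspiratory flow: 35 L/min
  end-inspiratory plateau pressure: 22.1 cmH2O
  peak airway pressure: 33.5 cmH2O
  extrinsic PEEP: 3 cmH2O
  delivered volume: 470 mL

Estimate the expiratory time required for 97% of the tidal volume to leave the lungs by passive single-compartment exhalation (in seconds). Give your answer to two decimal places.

1.69

Flow: 35 L/min ÷ 60 = 0.5833 L/s.
R = (PIP − Pplat)/V̇ = (33.5 − 22.1) / 0.5833 = 11.4/0.5833 = 19.544 cmH2O·s/L.
C = Vt/(Pplat − PEEP) = 470.0 / (22.1 − 3) = 470.0/19.1 = 24.607 mL/cmH2O.
τ = R × C = 19.544 × 0.02461 L/cmH2O = 0.481 s.
t = −τ·ln(1 − 0.97) = −0.481·ln(0.03) = 1.687 s.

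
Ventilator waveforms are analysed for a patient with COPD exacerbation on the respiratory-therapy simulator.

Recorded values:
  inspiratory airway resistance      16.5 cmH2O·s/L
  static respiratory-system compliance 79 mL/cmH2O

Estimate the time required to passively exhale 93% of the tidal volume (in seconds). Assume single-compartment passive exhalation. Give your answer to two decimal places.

3.47

τ = R × C = 16.5 × 79 mL/cmH2O = 16.5 × 0.079 L/cmH2O = 1.304 s.
Exhaled fraction f = 1 − e^(−t/τ) → t = −τ·ln(1 − f) = −1.304·ln(0.07) = 3.468 s.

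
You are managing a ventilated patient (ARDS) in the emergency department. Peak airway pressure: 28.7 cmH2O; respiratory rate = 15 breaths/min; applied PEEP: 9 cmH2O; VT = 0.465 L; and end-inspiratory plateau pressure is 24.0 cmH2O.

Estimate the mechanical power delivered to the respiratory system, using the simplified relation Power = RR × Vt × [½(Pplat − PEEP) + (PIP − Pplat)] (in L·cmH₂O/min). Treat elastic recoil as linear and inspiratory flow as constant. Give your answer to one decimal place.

85.1

Per-breath work = Vt × [½(Pplat−PEEP) + (PIP−Pplat)] = 0.465 × [0.5×15.0 + 4.7] = 0.465 × 12.2 = 5.673 L·cmH2O.
Power = 15 × 5.673 = 85.095 L·cmH2O/min.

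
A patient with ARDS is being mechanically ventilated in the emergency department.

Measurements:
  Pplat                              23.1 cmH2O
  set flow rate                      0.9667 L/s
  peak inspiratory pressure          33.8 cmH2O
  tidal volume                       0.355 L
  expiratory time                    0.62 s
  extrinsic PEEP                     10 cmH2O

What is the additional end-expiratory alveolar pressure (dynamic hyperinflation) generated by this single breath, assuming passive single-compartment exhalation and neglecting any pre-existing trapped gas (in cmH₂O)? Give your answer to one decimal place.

R = (PIP − Pplat)/V̇ = (33.8 − 23.1) / 0.9667 = 10.7/0.9667 = 11.069 cmH2O·s/L.
C = Vt/(Pplat − PEEP) = 355.0 / (23.1 − 10) = 355.0/13.1 = 27.099 mL/cmH2O.
τ = R × C = 11.069 × 0.0271 L/cmH2O = 0.3 s.
Fraction remaining = e^(−Te/τ) = e^(−0.62/0.3) = 0.1266; trapped volume = 355.0 × 0.1266 = 44.943 mL.
Additional alveolar pressure from trapping ≈ V_trapped / C = 44.943 / 27.099 = 1.658 cmH2O.

1.7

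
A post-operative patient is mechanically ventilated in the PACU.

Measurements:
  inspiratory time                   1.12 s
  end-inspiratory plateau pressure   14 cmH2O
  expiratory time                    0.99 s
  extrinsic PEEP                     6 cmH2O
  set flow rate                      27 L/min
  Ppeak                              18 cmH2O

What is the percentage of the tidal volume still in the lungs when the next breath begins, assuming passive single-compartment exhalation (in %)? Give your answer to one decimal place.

Flow: 27 L/min ÷ 60 = 0.45 L/s.
Vt = flow × Ti = 0.45 L/s × 1.12 s × 1000 mL/L = 504.0 mL.
R = (PIP − Pplat)/V̇ = (18 − 14) / 0.45 = 4.0/0.45 = 8.889 cmH2O·s/L.
C = Vt/(Pplat − PEEP) = 504.0 / (14 − 6) = 504.0/8.0 = 63.0 mL/cmH2O.
τ = R × C = 8.889 × 0.063 L/cmH2O = 0.56 s.
Fraction remaining at end-expiration = e^(−Te/τ) = e^(−0.99/0.56) = 0.1707 → 17.07%.

17.1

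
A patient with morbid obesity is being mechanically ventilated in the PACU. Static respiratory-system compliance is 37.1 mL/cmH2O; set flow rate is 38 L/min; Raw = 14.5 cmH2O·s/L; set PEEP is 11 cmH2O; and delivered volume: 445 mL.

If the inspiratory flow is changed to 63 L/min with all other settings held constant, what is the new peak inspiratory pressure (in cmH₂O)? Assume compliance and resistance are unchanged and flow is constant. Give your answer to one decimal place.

38.2

Flow: 38 L/min ÷ 60 = 0.6333 L/s.
New flow: 63 L/min ÷ 60 = 1.05 L/s.
PIP = Vt/C + R·V̇ + PEEP (constant-flow equation of motion).
Only the resistive term changes: ΔPIP = R × ΔV̇ = 14.5 × (1.05 − 0.6333) = 14.5 × 0.4167 = 6.042 cmH2O.
Original PIP = 445/37.1 + 14.5×0.6333 + 11 = 32.177 cmH2O; new PIP = 32.177 + (6.042) = 38.219 cmH2O.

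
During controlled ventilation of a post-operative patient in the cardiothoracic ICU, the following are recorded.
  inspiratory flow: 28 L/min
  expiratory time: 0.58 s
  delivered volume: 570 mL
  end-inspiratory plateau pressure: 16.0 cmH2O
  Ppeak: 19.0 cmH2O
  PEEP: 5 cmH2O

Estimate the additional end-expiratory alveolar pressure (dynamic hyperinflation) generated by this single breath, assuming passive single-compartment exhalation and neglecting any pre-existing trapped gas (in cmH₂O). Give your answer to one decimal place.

1.9

Flow: 28 L/min ÷ 60 = 0.4667 L/s.
R = (PIP − Pplat)/V̇ = (19.0 − 16.0) / 0.4667 = 3.0/0.4667 = 6.428 cmH2O·s/L.
C = Vt/(Pplat − PEEP) = 570.0 / (16.0 − 5) = 570.0/11.0 = 51.818 mL/cmH2O.
τ = R × C = 6.428 × 0.05182 L/cmH2O = 0.3331 s.
Fraction remaining = e^(−Te/τ) = e^(−0.58/0.3331) = 0.1753; trapped volume = 570.0 × 0.1753 = 99.921 mL.
Additional alveolar pressure from trapping ≈ V_trapped / C = 99.921 / 51.818 = 1.928 cmH2O.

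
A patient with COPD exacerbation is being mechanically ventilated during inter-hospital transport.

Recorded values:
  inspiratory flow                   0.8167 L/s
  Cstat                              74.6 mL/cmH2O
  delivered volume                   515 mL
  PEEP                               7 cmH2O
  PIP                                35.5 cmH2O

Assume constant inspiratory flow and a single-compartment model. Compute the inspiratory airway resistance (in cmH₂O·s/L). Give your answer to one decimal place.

Equation of motion (constant flow): PIP = Vt/C + R·V̇ + PEEP.
R·V̇ = PIP − Vt/C − PEEP = 35.5 − 515/74.6 − 7 = 35.5 − 6.903 − 7 = 21.597 cmH2O.
R = 21.597 / 0.8167 = 26.444 cmH2O·s/L.

26.4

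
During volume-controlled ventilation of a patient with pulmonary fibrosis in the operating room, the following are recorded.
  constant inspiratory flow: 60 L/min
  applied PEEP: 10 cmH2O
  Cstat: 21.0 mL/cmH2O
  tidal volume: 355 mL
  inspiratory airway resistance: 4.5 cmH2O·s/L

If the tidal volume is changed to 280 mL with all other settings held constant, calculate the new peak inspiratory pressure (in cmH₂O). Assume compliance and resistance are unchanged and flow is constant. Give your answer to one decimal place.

27.8

Flow: 60 L/min ÷ 60 = 1 L/s.
PIP = Vt/C + R·V̇ + PEEP (constant-flow equation of motion).
Only the elastic term changes: ΔPIP = ΔVt / C = (280 − 355) / 21.0 = -3.571 cmH2O.
Original PIP = 355/21.0 + 4.5×1 + 10 = 31.405 cmH2O; new PIP = 31.405 + (-3.571) = 27.834 cmH2O.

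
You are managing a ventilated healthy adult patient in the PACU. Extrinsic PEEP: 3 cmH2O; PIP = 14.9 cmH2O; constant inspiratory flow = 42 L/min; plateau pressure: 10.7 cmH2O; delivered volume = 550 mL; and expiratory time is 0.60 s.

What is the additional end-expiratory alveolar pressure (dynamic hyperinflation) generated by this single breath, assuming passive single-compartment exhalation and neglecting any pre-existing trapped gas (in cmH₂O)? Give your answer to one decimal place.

1.9

Flow: 42 L/min ÷ 60 = 0.7 L/s.
R = (PIP − Pplat)/V̇ = (14.9 − 10.7) / 0.7 = 4.2/0.7 = 6.0 cmH2O·s/L.
C = Vt/(Pplat − PEEP) = 550.0 / (10.7 − 3) = 550.0/7.7 = 71.429 mL/cmH2O.
τ = R × C = 6.0 × 0.07143 L/cmH2O = 0.4286 s.
Fraction remaining = e^(−Te/τ) = e^(−0.60/0.4286) = 0.2466; trapped volume = 550.0 × 0.2466 = 135.63 mL.
Additional alveolar pressure from trapping ≈ V_trapped / C = 135.63 / 71.429 = 1.899 cmH2O.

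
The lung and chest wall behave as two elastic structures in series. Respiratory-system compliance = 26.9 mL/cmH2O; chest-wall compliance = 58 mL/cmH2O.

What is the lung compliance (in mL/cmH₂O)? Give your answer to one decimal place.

1/CL = 1/Crs − 1/Ccw.
1/CL = 1/26.9 − 1/58 = 0.01993.
CL = 50.176 mL/cmH2O.

50.2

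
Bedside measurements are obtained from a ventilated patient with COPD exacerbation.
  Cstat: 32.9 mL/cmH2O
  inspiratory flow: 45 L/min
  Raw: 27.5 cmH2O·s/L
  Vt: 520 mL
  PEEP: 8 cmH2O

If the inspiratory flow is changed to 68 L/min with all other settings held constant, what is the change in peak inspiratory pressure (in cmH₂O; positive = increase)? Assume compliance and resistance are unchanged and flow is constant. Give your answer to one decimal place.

Flow: 45 L/min ÷ 60 = 0.75 L/s.
New flow: 68 L/min ÷ 60 = 1.1333 L/s.
PIP = Vt/C + R·V̇ + PEEP (constant-flow equation of motion).
Only the resistive term changes: ΔPIP = R × ΔV̇ = 27.5 × (1.1333 − 0.75) = 27.5 × 0.3833 = 10.541 cmH2O.

10.5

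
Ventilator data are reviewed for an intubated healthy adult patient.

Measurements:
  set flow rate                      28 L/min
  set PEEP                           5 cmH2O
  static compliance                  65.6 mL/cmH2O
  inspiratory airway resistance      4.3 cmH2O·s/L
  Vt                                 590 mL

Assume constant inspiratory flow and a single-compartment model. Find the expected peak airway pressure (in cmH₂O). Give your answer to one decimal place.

16.0

Flow: 28 L/min ÷ 60 = 0.4667 L/s.
Equation of motion (constant flow): PIP = Vt/C + R·V̇ + PEEP.
PIP = 590/65.6 + 4.3×0.4667 + 5 = 8.994 + 2.007 + 5 = 16.001 cmH2O.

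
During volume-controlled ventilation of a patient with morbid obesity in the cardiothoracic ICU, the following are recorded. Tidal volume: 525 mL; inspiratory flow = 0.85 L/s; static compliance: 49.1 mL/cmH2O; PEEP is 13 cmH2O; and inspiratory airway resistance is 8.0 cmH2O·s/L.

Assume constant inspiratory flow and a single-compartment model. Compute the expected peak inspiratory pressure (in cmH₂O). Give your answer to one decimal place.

Equation of motion (constant flow): PIP = Vt/C + R·V̇ + PEEP.
PIP = 525/49.1 + 8.0×0.85 + 13 = 10.692 + 6.8 + 13 = 30.492 cmH2O.

30.5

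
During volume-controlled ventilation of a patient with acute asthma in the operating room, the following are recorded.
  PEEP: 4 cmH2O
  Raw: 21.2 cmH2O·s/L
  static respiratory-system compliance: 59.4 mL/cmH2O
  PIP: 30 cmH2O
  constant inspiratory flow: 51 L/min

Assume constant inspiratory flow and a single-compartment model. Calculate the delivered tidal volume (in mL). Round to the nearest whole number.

Flow: 51 L/min ÷ 60 = 0.85 L/s.
Equation of motion (constant flow): PIP = Vt/C + R·V̇ + PEEP.
Vt/C = PIP − R·V̇ − PEEP = 30 − 18.02 − 4 = 7.98 cmH2O.
Vt = C × 7.98 = 59.4 × 7.98 = 474.01 mL.

474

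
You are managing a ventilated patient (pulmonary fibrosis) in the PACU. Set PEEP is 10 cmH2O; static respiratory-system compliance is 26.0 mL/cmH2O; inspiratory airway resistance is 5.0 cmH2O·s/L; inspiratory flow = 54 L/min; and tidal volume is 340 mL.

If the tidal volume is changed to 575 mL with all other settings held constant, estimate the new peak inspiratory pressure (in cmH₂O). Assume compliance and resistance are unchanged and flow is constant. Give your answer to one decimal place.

Flow: 54 L/min ÷ 60 = 0.9 L/s.
PIP = Vt/C + R·V̇ + PEEP (constant-flow equation of motion).
Only the elastic term changes: ΔPIP = ΔVt / C = (575 − 340) / 26.0 = 9.038 cmH2O.
Original PIP = 340/26.0 + 5.0×0.9 + 10 = 27.577 cmH2O; new PIP = 27.577 + (9.038) = 36.615 cmH2O.

36.6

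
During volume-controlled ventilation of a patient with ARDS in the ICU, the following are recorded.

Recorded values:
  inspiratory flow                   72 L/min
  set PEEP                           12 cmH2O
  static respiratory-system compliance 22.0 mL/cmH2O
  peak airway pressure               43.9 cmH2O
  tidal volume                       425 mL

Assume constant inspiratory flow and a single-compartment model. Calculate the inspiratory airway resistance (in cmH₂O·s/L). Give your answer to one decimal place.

Flow: 72 L/min ÷ 60 = 1.2 L/s.
Equation of motion (constant flow): PIP = Vt/C + R·V̇ + PEEP.
R·V̇ = PIP − Vt/C − PEEP = 43.9 − 425/22.0 − 12 = 43.9 − 19.318 − 12 = 12.582 cmH2O.
R = 12.582 / 1.2 = 10.485 cmH2O·s/L.

10.5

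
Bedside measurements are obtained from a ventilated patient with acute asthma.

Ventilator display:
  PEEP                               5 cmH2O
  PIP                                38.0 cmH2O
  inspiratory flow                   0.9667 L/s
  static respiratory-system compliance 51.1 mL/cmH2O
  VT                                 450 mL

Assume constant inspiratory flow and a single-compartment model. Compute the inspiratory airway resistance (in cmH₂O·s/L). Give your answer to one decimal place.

Equation of motion (constant flow): PIP = Vt/C + R·V̇ + PEEP.
R·V̇ = PIP − Vt/C − PEEP = 38.0 − 450/51.1 − 5 = 38.0 − 8.806 − 5 = 24.194 cmH2O.
R = 24.194 / 0.9667 = 25.027 cmH2O·s/L.

25.0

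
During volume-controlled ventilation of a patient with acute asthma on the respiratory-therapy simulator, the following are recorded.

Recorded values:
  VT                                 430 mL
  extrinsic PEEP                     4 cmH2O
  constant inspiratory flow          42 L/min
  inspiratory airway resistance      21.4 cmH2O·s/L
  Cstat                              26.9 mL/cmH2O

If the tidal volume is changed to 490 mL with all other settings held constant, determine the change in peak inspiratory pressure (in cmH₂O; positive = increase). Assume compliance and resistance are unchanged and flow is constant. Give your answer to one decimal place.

PIP = Vt/C + R·V̇ + PEEP (constant-flow equation of motion).
Only the elastic term changes: ΔPIP = ΔVt / C = (490 − 430) / 26.9 = 2.23 cmH2O.

2.2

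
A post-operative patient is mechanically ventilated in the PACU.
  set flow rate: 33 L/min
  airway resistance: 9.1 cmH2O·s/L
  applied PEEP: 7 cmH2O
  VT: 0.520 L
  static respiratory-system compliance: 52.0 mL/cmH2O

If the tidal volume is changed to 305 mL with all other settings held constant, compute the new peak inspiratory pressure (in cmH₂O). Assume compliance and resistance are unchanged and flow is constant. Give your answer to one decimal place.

Flow: 33 L/min ÷ 60 = 0.55 L/s.
PIP = Vt/C + R·V̇ + PEEP (constant-flow equation of motion).
Only the elastic term changes: ΔPIP = ΔVt / C = (305 − 520) / 52.0 = -4.135 cmH2O.
Original PIP = 520/52.0 + 9.1×0.55 + 7 = 22.005 cmH2O; new PIP = 22.005 + (-4.135) = 17.87 cmH2O.

17.9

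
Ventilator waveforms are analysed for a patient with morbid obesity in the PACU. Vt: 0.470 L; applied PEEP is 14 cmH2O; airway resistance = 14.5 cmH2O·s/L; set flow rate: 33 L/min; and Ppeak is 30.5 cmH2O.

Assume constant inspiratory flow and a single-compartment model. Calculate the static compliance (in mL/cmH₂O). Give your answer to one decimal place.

55.1

Flow: 33 L/min ÷ 60 = 0.55 L/s.
Equation of motion (constant flow): PIP = Vt/C + R·V̇ + PEEP.
Vt/C = PIP − R·V̇ − PEEP = 30.5 − 14.5×0.55 − 14 = 30.5 − 7.975 − 14 = 8.525 cmH2O.
C = Vt / 8.525 = 470 / 8.525 = 55.132 mL/cmH2O.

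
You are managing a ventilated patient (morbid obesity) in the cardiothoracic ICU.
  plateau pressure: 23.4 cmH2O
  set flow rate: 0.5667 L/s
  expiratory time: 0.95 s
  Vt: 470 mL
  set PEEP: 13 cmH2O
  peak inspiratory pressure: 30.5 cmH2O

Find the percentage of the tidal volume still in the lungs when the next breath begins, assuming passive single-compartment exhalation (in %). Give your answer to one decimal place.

R = (PIP − Pplat)/V̇ = (30.5 − 23.4) / 0.5667 = 7.1/0.5667 = 12.529 cmH2O·s/L.
C = Vt/(Pplat − PEEP) = 470.0 / (23.4 − 13) = 470.0/10.4 = 45.192 mL/cmH2O.
τ = R × C = 12.529 × 0.04519 L/cmH2O = 0.5662 s.
Fraction remaining at end-expiration = e^(−Te/τ) = e^(−0.95/0.5662) = 0.1868 → 18.68%.

18.7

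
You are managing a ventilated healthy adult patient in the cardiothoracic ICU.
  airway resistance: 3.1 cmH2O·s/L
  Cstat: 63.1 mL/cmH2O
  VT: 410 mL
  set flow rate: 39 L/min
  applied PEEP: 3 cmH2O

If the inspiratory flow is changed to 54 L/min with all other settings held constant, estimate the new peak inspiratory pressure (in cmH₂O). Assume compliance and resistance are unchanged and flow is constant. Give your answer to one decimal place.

Flow: 39 L/min ÷ 60 = 0.65 L/s.
New flow: 54 L/min ÷ 60 = 0.9 L/s.
PIP = Vt/C + R·V̇ + PEEP (constant-flow equation of motion).
Only the resistive term changes: ΔPIP = R × ΔV̇ = 3.1 × (0.9 − 0.65) = 3.1 × 0.25 = 0.775 cmH2O.
Original PIP = 410/63.1 + 3.1×0.65 + 3 = 11.513 cmH2O; new PIP = 11.513 + (0.775) = 12.288 cmH2O.

12.3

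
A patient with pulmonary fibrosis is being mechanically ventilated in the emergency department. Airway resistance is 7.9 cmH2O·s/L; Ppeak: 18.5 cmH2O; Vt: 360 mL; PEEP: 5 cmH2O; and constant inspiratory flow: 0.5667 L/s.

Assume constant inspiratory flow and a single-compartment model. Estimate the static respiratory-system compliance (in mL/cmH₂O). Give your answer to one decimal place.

39.9

Equation of motion (constant flow): PIP = Vt/C + R·V̇ + PEEP.
Vt/C = PIP − R·V̇ − PEEP = 18.5 − 7.9×0.5667 − 5 = 18.5 − 4.477 − 5 = 9.023 cmH2O.
C = Vt / 9.023 = 360 / 9.023 = 39.898 mL/cmH2O.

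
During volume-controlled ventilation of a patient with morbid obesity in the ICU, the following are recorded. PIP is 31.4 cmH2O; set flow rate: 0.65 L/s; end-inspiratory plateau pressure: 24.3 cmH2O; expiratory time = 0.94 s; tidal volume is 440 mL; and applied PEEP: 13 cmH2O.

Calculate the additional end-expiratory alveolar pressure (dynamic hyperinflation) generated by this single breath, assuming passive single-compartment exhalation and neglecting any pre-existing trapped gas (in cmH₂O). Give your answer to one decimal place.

R = (PIP − Pplat)/V̇ = (31.4 − 24.3) / 0.65 = 7.1/0.65 = 10.923 cmH2O·s/L.
C = Vt/(Pplat − PEEP) = 440.0 / (24.3 − 13) = 440.0/11.3 = 38.938 mL/cmH2O.
τ = R × C = 10.923 × 0.03894 L/cmH2O = 0.4253 s.
Fraction remaining = e^(−Te/τ) = e^(−0.94/0.4253) = 0.1097; trapped volume = 440.0 × 0.1097 = 48.268 mL.
Additional alveolar pressure from trapping ≈ V_trapped / C = 48.268 / 38.938 = 1.24 cmH2O.

1.2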